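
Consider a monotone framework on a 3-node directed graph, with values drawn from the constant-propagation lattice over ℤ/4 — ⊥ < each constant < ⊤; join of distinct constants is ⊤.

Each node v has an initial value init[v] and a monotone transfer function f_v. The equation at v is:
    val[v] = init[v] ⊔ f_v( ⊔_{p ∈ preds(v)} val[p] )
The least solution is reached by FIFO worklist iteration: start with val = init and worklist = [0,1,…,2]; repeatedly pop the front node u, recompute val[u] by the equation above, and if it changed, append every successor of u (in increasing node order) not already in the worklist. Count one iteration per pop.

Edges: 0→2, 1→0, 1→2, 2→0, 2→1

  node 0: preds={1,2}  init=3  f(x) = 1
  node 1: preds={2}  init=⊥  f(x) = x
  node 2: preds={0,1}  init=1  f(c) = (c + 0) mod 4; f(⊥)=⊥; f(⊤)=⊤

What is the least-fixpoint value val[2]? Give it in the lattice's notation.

⊤

Worklist (7 pops):
  #1 pop 0: in=1 → ⊤ (was 3); enqueue []
  #2 pop 1: in=1 → 1 (was ⊥); enqueue [0]
  #3 pop 2: in=⊤ → ⊤ (was 1); enqueue [1]
  #4 pop 0: in=⊤ → ⊤ (no change)
  #5 pop 1: in=⊤ → ⊤ (was 1); enqueue [0,2]
  #6 pop 0: in=⊤ → ⊤ (no change)
  #7 pop 2: in=⊤ → ⊤ (no change)

Fixpoint:
  val[0] = ⊤
  val[1] = ⊤
  val[2] = ⊤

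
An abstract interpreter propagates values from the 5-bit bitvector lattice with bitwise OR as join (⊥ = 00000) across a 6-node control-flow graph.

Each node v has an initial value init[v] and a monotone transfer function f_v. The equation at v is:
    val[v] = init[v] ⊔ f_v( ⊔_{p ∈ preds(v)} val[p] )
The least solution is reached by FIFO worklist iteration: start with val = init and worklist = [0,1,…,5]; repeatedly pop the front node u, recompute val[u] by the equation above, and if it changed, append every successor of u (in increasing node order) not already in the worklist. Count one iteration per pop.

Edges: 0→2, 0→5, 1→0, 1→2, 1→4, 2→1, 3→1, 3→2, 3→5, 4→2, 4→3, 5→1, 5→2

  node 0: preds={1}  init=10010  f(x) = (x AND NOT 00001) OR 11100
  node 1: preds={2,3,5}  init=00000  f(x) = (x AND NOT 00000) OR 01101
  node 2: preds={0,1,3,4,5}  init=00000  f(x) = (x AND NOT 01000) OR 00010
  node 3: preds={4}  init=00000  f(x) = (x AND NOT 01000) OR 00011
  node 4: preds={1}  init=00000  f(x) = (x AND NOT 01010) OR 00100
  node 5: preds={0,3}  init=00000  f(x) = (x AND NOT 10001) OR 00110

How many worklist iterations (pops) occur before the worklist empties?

Iteration log — 19 steps:
  step 1. node 0  ⊔preds=00000  new=11110  old=10010  +wl: 
  step 2. node 1  ⊔preds=00000  new=01101  old=00000  +wl: 0
  step 3. node 2  ⊔preds=11111  new=10111  old=00000  +wl: 1
  step 4. node 3  ⊔preds=00000  new=00011  old=00000  +wl: 2
  step 5. node 4  ⊔preds=01101  new=00101  old=00000  +wl: 3
  step 6. node 5  ⊔preds=11111  new=01110  old=00000  +wl: 
  step 7. node 0  ⊔preds=01101  new=11110  stable
  step 8. node 1  ⊔preds=11111  new=11111  old=01101  +wl: 0,4
  step 9. node 2  ⊔preds=11111  new=10111  stable
  step 10. node 3  ⊔preds=00101  new=00111  old=00011  +wl: 1,2,5
  step 11. node 0  ⊔preds=11111  new=11110  stable
  step 12. node 4  ⊔preds=11111  new=10101  old=00101  +wl: 3
  step 13. node 1  ⊔preds=11111  new=11111  stable
  step 14. node 2  ⊔preds=11111  new=10111  stable
  step 15. node 5  ⊔preds=11111  new=01110  stable
  step 16. node 3  ⊔preds=10101  new=10111  old=00111  +wl: 1,2,5
  step 17. node 1  ⊔preds=11111  new=11111  stable
  step 18. node 2  ⊔preds=11111  new=10111  stable
  step 19. node 5  ⊔preds=11111  new=01110  stable

Least fixpoint reached:
  node 0: 11110
  node 1: 11111
  node 2: 10111
  node 3: 10111
  node 4: 10101
  node 5: 01110

19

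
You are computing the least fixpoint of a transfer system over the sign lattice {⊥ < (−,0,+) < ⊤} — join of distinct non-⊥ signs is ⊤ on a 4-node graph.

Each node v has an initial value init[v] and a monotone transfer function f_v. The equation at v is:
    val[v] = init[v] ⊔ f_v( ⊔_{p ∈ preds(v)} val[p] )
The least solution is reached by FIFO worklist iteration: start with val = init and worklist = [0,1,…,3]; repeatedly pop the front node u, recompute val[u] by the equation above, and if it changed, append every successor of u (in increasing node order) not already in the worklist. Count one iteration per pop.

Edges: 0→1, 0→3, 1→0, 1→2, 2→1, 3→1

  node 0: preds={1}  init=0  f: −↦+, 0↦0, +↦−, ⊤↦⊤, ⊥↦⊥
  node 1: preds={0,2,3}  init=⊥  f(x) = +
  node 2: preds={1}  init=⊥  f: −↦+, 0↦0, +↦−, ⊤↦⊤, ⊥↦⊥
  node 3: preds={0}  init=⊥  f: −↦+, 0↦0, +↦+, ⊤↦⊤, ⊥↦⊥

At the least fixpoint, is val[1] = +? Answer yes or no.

yes

Worklist (8 pops):
  #1 pop 0: in=⊥ → 0 (no change)
  #2 pop 1: in=0 → + (was ⊥); enqueue [0]
  #3 pop 2: in=+ → − (was ⊥); enqueue [1]
  #4 pop 3: in=0 → 0 (was ⊥); enqueue []
  #5 pop 0: in=+ → ⊤ (was 0); enqueue [3]
  #6 pop 1: in=⊤ → + (no change)
  #7 pop 3: in=⊤ → ⊤ (was 0); enqueue [1]
  #8 pop 1: in=⊤ → + (no change)

Fixpoint:
  val[0] = ⊤
  val[1] = +
  val[2] = −
  val[3] = ⊤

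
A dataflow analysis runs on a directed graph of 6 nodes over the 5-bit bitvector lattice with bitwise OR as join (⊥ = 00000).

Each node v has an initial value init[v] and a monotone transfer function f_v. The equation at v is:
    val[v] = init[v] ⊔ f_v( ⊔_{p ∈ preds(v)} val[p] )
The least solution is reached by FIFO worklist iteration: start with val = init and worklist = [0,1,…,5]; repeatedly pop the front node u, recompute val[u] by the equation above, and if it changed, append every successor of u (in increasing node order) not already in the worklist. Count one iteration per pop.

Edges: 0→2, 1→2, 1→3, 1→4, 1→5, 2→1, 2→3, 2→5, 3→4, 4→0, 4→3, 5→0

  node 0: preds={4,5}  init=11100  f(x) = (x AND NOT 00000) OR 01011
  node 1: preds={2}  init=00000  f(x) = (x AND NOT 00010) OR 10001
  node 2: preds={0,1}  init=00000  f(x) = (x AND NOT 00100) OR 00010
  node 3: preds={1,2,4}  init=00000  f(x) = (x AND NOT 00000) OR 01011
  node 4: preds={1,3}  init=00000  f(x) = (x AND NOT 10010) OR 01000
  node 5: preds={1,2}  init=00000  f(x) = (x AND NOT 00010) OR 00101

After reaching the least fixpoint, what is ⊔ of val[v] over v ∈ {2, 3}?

Trace (12 dequeues):
  [1] u=0 | in 00000 | out 11111 | prev 11100 | push {}
  [2] u=1 | in 00000 | out 10001 | prev 00000 | push {}
  [3] u=2 | in 11111 | out 11011 | prev 00000 | push {1}
  [4] u=3 | in 11011 | out 11011 | prev 00000 | push {}
  [5] u=4 | in 11011 | out 01001 | prev 00000 | push {0,3}
  [6] u=5 | in 11011 | out 11101 | prev 00000 | push {}
  [7] u=1 | in 11011 | out 11001 | prev 10001 | push {2,4,5}
  [8] u=0 | in 11101 | out 11111 | ==
  [9] u=3 | in 11011 | out 11011 | ==
  [10] u=2 | in 11111 | out 11011 | ==
  [11] u=4 | in 11011 | out 01001 | ==
  [12] u=5 | in 11011 | out 11101 | ==

Converged values:
  [0] 11111
  [1] 11001
  [2] 11011
  [3] 11011
  [4] 01001
  [5] 11101

11011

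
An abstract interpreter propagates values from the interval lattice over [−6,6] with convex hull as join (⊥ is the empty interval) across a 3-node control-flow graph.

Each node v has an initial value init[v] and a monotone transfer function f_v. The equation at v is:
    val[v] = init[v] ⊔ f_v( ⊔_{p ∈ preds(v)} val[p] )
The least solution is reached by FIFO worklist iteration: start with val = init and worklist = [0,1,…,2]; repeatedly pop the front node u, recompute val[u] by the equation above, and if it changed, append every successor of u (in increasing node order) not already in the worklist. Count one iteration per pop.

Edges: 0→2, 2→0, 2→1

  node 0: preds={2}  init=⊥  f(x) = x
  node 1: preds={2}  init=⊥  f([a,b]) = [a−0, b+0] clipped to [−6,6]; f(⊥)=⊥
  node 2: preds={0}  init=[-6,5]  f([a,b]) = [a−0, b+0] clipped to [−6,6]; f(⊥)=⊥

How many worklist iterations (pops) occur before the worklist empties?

3

Trace (3 dequeues):
  [1] u=0 | in [-6,5] | out [-6,5] | prev ⊥ | push {}
  [2] u=1 | in [-6,5] | out [-6,5] | prev ⊥ | push {}
  [3] u=2 | in [-6,5] | out [-6,5] | ==

Converged values:
  [0] [-6,5]
  [1] [-6,5]
  [2] [-6,5]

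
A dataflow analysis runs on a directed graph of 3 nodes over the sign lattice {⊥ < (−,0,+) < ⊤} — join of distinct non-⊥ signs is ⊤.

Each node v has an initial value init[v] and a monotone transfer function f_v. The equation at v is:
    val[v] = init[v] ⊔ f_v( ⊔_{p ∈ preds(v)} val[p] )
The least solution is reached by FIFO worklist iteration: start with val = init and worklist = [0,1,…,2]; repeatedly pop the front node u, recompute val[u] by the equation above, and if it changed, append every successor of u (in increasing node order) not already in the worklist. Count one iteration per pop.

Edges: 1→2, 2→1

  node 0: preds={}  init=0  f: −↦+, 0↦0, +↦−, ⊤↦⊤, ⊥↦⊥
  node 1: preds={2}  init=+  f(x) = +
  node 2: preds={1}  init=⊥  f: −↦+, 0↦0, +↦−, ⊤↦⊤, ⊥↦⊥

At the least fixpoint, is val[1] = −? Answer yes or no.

Iteration log — 4 steps:
  step 1. node 0  ⊔preds=⊥  new=0  stable
  step 2. node 1  ⊔preds=⊥  new=+  stable
  step 3. node 2  ⊔preds=+  new=−  old=⊥  +wl: 1
  step 4. node 1  ⊔preds=−  new=+  stable

Least fixpoint reached:
  node 0: 0
  node 1: +
  node 2: −

no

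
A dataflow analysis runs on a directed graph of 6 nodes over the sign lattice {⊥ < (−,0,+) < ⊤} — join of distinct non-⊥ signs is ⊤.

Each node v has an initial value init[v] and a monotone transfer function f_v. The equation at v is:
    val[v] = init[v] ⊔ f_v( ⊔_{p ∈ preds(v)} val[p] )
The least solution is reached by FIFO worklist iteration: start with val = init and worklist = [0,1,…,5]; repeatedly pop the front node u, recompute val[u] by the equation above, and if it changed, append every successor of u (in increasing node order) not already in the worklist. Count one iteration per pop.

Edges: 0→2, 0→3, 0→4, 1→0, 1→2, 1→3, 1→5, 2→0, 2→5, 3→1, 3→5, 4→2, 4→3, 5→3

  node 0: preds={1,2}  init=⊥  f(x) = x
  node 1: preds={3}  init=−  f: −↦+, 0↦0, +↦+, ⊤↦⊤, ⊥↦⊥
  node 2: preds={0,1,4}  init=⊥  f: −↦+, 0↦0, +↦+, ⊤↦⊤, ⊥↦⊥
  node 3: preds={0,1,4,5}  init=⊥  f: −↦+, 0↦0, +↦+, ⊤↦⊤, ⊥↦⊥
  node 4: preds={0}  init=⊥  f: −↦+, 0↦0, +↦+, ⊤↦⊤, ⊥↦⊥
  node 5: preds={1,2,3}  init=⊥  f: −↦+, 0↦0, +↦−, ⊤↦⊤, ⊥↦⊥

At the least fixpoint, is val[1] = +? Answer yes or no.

no

Iteration log — 16 steps:
  step 1. node 0  ⊔preds=−  new=−  old=⊥  +wl: 
  step 2. node 1  ⊔preds=⊥  new=−  stable
  step 3. node 2  ⊔preds=−  new=+  old=⊥  +wl: 0
  step 4. node 3  ⊔preds=−  new=+  old=⊥  +wl: 1
  step 5. node 4  ⊔preds=−  new=+  old=⊥  +wl: 2,3
  step 6. node 5  ⊔preds=⊤  new=⊤  old=⊥  +wl: 
  step 7. node 0  ⊔preds=⊤  new=⊤  old=−  +wl: 4
  step 8. node 1  ⊔preds=+  new=⊤  old=−  +wl: 0,5
  step 9. node 2  ⊔preds=⊤  new=⊤  old=+  +wl: 
  step 10. node 3  ⊔preds=⊤  new=⊤  old=+  +wl: 1
  step 11. node 4  ⊔preds=⊤  new=⊤  old=+  +wl: 2,3
  step 12. node 0  ⊔preds=⊤  new=⊤  stable
  step 13. node 5  ⊔preds=⊤  new=⊤  stable
  step 14. node 1  ⊔preds=⊤  new=⊤  stable
  step 15. node 2  ⊔preds=⊤  new=⊤  stable
  step 16. node 3  ⊔preds=⊤  new=⊤  stable

Least fixpoint reached:
  node 0: ⊤
  node 1: ⊤
  node 2: ⊤
  node 3: ⊤
  node 4: ⊤
  node 5: ⊤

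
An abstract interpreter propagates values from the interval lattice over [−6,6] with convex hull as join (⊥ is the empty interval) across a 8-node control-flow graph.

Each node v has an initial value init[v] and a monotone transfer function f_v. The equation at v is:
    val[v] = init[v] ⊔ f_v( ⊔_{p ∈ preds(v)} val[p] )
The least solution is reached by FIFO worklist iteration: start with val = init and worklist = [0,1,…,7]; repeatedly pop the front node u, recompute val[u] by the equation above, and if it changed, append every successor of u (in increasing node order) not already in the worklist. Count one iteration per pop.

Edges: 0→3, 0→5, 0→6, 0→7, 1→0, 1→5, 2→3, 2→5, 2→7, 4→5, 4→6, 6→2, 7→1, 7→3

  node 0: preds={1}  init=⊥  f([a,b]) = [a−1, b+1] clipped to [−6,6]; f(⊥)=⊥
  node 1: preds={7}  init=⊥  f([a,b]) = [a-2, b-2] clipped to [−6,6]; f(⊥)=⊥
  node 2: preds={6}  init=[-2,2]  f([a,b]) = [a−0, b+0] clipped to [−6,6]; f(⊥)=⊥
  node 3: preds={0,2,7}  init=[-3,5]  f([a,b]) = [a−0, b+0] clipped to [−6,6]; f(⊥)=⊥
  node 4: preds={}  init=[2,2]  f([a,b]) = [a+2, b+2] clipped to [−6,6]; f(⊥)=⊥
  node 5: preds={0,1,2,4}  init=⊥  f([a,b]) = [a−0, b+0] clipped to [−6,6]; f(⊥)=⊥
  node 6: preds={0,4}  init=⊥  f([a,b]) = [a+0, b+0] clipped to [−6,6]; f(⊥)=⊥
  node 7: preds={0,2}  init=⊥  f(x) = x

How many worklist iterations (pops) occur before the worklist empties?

31

Iteration log — 31 steps:
  step 1. node 0  ⊔preds=⊥  new=⊥  stable
  step 2. node 1  ⊔preds=⊥  new=⊥  stable
  step 3. node 2  ⊔preds=⊥  new=[-2,2]  stable
  step 4. node 3  ⊔preds=[-2,2]  new=[-3,5]  stable
  step 5. node 4  ⊔preds=⊥  new=[2,2]  stable
  step 6. node 5  ⊔preds=[-2,2]  new=[-2,2]  old=⊥  +wl: 
  step 7. node 6  ⊔preds=[2,2]  new=[2,2]  old=⊥  +wl: 2
  step 8. node 7  ⊔preds=[-2,2]  new=[-2,2]  old=⊥  +wl: 1,3
  step 9. node 2  ⊔preds=[2,2]  new=[-2,2]  stable
  step 10. node 1  ⊔preds=[-2,2]  new=[-4,0]  old=⊥  +wl: 0,5
  step 11. node 3  ⊔preds=[-2,2]  new=[-3,5]  stable
  step 12. node 0  ⊔preds=[-4,0]  new=[-5,1]  old=⊥  +wl: 3,6,7
  step 13. node 5  ⊔preds=[-5,2]  new=[-5,2]  old=[-2,2]  +wl: 
  step 14. node 3  ⊔preds=[-5,2]  new=[-5,5]  old=[-3,5]  +wl: 
  step 15. node 6  ⊔preds=[-5,2]  new=[-5,2]  old=[2,2]  +wl: 2
  step 16. node 7  ⊔preds=[-5,2]  new=[-5,2]  old=[-2,2]  +wl: 1,3
  step 17. node 2  ⊔preds=[-5,2]  new=[-5,2]  old=[-2,2]  +wl: 5,7
  step 18. node 1  ⊔preds=[-5,2]  new=[-6,0]  old=[-4,0]  +wl: 0
  step 19. node 3  ⊔preds=[-5,2]  new=[-5,5]  stable
  step 20. node 5  ⊔preds=[-6,2]  new=[-6,2]  old=[-5,2]  +wl: 
  step 21. node 7  ⊔preds=[-5,2]  new=[-5,2]  stable
  step 22. node 0  ⊔preds=[-6,0]  new=[-6,1]  old=[-5,1]  +wl: 3,5,6,7
  step 23. node 3  ⊔preds=[-6,2]  new=[-6,5]  old=[-5,5]  +wl: 
  step 24. node 5  ⊔preds=[-6,2]  new=[-6,2]  stable
  step 25. node 6  ⊔preds=[-6,2]  new=[-6,2]  old=[-5,2]  +wl: 2
  step 26. node 7  ⊔preds=[-6,2]  new=[-6,2]  old=[-5,2]  +wl: 1,3
  step 27. node 2  ⊔preds=[-6,2]  new=[-6,2]  old=[-5,2]  +wl: 5,7
  step 28. node 1  ⊔preds=[-6,2]  new=[-6,0]  stable
  step 29. node 3  ⊔preds=[-6,2]  new=[-6,5]  stable
  step 30. node 5  ⊔preds=[-6,2]  new=[-6,2]  stable
  step 31. node 7  ⊔preds=[-6,2]  new=[-6,2]  stable

Least fixpoint reached:
  node 0: [-6,1]
  node 1: [-6,0]
  node 2: [-6,2]
  node 3: [-6,5]
  node 4: [2,2]
  node 5: [-6,2]
  node 6: [-6,2]
  node 7: [-6,2]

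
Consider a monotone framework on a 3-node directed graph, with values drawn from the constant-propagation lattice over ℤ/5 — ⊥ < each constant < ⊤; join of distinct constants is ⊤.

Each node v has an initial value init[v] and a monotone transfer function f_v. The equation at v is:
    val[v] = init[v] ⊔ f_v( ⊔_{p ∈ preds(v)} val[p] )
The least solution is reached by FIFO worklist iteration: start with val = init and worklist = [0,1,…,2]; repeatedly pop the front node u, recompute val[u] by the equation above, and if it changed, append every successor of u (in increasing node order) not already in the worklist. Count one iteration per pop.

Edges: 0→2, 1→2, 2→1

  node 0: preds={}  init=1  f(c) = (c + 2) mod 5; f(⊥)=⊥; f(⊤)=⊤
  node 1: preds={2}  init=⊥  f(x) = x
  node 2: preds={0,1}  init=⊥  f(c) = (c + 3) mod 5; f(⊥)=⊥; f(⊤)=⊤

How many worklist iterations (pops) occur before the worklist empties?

7

Trace (7 dequeues):
  [1] u=0 | in ⊥ | out 1 | ==
  [2] u=1 | in ⊥ | out ⊥ | ==
  [3] u=2 | in 1 | out 4 | prev ⊥ | push {1}
  [4] u=1 | in 4 | out 4 | prev ⊥ | push {2}
  [5] u=2 | in ⊤ | out ⊤ | prev 4 | push {1}
  [6] u=1 | in ⊤ | out ⊤ | prev 4 | push {2}
  [7] u=2 | in ⊤ | out ⊤ | ==

Converged values:
  [0] 1
  [1] ⊤
  [2] ⊤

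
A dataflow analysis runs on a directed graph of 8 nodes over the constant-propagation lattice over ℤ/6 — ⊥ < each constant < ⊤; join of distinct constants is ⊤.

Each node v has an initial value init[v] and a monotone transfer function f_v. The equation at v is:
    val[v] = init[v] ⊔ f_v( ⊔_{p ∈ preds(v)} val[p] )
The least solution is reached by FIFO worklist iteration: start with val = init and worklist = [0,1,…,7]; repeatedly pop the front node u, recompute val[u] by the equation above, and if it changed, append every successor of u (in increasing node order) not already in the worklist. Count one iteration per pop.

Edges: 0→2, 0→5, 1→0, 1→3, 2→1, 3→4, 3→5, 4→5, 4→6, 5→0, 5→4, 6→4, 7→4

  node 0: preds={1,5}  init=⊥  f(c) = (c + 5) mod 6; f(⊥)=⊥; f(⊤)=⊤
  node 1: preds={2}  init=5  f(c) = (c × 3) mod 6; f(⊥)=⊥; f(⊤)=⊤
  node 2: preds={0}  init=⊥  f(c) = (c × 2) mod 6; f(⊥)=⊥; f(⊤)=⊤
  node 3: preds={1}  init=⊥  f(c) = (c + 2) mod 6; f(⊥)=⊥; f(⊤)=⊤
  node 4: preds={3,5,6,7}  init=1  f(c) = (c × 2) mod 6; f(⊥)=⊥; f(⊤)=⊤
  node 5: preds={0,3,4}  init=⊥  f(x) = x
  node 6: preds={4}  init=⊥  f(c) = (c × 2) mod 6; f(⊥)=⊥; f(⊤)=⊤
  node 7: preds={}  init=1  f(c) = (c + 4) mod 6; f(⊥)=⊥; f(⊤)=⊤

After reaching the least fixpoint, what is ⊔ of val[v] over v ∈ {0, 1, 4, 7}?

Iteration log — 16 steps:
  step 1. node 0  ⊔preds=5  new=4  old=⊥  +wl: 
  step 2. node 1  ⊔preds=⊥  new=5  stable
  step 3. node 2  ⊔preds=4  new=2  old=⊥  +wl: 1
  step 4. node 3  ⊔preds=5  new=1  old=⊥  +wl: 
  step 5. node 4  ⊔preds=1  new=⊤  old=1  +wl: 
  step 6. node 5  ⊔preds=⊤  new=⊤  old=⊥  +wl: 0,4
  step 7. node 6  ⊔preds=⊤  new=⊤  old=⊥  +wl: 
  step 8. node 7  ⊔preds=⊥  new=1  stable
  step 9. node 1  ⊔preds=2  new=⊤  old=5  +wl: 3
  step 10. node 0  ⊔preds=⊤  new=⊤  old=4  +wl: 2,5
  step 11. node 4  ⊔preds=⊤  new=⊤  stable
  step 12. node 3  ⊔preds=⊤  new=⊤  old=1  +wl: 4
  step 13. node 2  ⊔preds=⊤  new=⊤  old=2  +wl: 1
  step 14. node 5  ⊔preds=⊤  new=⊤  stable
  step 15. node 4  ⊔preds=⊤  new=⊤  stable
  step 16. node 1  ⊔preds=⊤  new=⊤  stable

Least fixpoint reached:
  node 0: ⊤
  node 1: ⊤
  node 2: ⊤
  node 3: ⊤
  node 4: ⊤
  node 5: ⊤
  node 6: ⊤
  node 7: 1

⊤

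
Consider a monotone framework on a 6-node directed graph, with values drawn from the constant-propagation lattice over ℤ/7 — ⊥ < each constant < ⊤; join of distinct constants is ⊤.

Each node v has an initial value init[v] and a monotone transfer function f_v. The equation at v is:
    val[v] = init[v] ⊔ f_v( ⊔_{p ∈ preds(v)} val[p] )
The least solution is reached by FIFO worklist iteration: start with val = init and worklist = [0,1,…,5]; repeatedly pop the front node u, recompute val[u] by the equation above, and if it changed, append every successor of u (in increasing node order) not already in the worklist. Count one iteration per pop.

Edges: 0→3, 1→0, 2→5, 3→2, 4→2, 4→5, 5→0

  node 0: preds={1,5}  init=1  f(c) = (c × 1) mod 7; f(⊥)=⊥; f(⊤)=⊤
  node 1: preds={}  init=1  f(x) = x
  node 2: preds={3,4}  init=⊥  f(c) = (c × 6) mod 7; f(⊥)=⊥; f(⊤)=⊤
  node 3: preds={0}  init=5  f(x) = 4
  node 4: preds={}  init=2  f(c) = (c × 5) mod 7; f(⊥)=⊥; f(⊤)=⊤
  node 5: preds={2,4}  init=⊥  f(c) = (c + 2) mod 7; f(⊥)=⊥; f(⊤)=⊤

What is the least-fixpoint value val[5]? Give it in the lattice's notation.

Iteration log — 9 steps:
  step 1. node 0  ⊔preds=1  new=1  stable
  step 2. node 1  ⊔preds=⊥  new=1  stable
  step 3. node 2  ⊔preds=⊤  new=⊤  old=⊥  +wl: 
  step 4. node 3  ⊔preds=1  new=⊤  old=5  +wl: 2
  step 5. node 4  ⊔preds=⊥  new=2  stable
  step 6. node 5  ⊔preds=⊤  new=⊤  old=⊥  +wl: 0
  step 7. node 2  ⊔preds=⊤  new=⊤  stable
  step 8. node 0  ⊔preds=⊤  new=⊤  old=1  +wl: 3
  step 9. node 3  ⊔preds=⊤  new=⊤  stable

Least fixpoint reached:
  node 0: ⊤
  node 1: 1
  node 2: ⊤
  node 3: ⊤
  node 4: 2
  node 5: ⊤

⊤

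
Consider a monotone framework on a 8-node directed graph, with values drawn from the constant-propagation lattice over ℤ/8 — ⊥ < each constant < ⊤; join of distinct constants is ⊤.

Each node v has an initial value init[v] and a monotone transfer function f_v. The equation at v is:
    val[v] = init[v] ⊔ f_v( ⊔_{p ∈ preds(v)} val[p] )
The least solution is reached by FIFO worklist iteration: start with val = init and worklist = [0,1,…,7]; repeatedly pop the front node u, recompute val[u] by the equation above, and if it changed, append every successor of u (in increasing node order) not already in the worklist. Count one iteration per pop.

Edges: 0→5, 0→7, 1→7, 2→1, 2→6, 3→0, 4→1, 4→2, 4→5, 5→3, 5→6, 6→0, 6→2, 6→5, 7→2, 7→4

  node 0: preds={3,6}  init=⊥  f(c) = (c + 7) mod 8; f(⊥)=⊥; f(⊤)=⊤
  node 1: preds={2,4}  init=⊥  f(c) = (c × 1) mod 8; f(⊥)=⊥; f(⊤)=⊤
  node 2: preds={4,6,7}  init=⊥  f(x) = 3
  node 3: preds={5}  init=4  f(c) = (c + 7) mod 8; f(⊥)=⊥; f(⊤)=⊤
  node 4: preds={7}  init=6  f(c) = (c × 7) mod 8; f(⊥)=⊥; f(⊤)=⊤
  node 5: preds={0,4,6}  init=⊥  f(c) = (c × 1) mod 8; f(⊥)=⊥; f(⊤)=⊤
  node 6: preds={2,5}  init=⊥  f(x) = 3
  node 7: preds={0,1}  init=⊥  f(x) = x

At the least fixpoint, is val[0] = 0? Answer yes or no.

Worklist (18 pops):
  #1 pop 0: in=4 → 3 (was ⊥); enqueue []
  #2 pop 1: in=6 → 6 (was ⊥); enqueue []
  #3 pop 2: in=6 → 3 (was ⊥); enqueue [1]
  #4 pop 3: in=⊥ → 4 (no change)
  #5 pop 4: in=⊥ → 6 (no change)
  #6 pop 5: in=⊤ → ⊤ (was ⊥); enqueue [3]
  #7 pop 6: in=⊤ → 3 (was ⊥); enqueue [0,2,5]
  #8 pop 7: in=⊤ → ⊤ (was ⊥); enqueue [4]
  #9 pop 1: in=⊤ → ⊤ (was 6); enqueue [7]
  #10 pop 3: in=⊤ → ⊤ (was 4); enqueue []
  #11 pop 0: in=⊤ → ⊤ (was 3); enqueue []
  #12 pop 2: in=⊤ → 3 (no change)
  #13 pop 5: in=⊤ → ⊤ (no change)
  #14 pop 4: in=⊤ → ⊤ (was 6); enqueue [1,2,5]
  #15 pop 7: in=⊤ → ⊤ (no change)
  #16 pop 1: in=⊤ → ⊤ (no change)
  #17 pop 2: in=⊤ → 3 (no change)
  #18 pop 5: in=⊤ → ⊤ (no change)

Fixpoint:
  val[0] = ⊤
  val[1] = ⊤
  val[2] = 3
  val[3] = ⊤
  val[4] = ⊤
  val[5] = ⊤
  val[6] = 3
  val[7] = ⊤

no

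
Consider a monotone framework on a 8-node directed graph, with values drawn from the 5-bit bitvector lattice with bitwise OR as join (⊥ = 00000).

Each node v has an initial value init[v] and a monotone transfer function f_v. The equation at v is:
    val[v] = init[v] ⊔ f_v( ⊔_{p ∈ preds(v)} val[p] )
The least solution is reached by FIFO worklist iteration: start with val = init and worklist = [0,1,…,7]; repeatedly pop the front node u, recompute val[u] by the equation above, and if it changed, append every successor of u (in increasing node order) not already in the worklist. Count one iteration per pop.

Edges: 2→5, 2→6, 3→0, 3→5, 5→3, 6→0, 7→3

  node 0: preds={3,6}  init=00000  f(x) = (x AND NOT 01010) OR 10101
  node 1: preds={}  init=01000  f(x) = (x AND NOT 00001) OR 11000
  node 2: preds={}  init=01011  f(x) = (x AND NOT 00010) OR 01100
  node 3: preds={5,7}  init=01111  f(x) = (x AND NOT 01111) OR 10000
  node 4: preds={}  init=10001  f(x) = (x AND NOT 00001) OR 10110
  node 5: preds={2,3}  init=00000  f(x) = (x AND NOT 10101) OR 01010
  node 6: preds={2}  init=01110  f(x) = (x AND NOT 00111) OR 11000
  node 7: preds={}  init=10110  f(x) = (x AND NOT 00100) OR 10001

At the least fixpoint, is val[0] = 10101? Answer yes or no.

yes

Worklist (10 pops):
  #1 pop 0: in=01111 → 10101 (was 00000); enqueue []
  #2 pop 1: in=00000 → 11000 (was 01000); enqueue []
  #3 pop 2: in=00000 → 01111 (was 01011); enqueue []
  #4 pop 3: in=10110 → 11111 (was 01111); enqueue [0]
  #5 pop 4: in=00000 → 10111 (was 10001); enqueue []
  #6 pop 5: in=11111 → 01010 (was 00000); enqueue [3]
  #7 pop 6: in=01111 → 11110 (was 01110); enqueue []
  #8 pop 7: in=00000 → 10111 (was 10110); enqueue []
  #9 pop 0: in=11111 → 10101 (no change)
  #10 pop 3: in=11111 → 11111 (no change)

Fixpoint:
  val[0] = 10101
  val[1] = 11000
  val[2] = 01111
  val[3] = 11111
  val[4] = 10111
  val[5] = 01010
  val[6] = 11110
  val[7] = 10111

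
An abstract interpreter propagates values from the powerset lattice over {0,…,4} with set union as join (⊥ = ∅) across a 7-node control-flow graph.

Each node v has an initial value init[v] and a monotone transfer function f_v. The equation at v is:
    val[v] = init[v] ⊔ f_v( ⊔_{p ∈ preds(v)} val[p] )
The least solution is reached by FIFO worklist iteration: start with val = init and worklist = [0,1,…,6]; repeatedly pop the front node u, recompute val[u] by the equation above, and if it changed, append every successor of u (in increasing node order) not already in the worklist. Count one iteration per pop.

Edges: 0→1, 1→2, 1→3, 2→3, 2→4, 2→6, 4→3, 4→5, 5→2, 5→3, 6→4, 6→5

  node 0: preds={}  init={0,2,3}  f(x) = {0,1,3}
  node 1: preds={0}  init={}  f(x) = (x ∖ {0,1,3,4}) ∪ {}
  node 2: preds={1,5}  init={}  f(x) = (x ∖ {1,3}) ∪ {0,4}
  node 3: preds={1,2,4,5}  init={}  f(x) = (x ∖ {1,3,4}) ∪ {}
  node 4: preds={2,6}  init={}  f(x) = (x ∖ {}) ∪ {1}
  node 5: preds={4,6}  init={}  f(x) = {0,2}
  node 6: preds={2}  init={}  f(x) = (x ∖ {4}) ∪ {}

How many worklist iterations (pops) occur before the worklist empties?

Iteration log — 11 steps:
  step 1. node 0  ⊔preds={}  new={0,1,2,3}  old={0,2,3}  +wl: 
  step 2. node 1  ⊔preds={0,1,2,3}  new={2}  old={}  +wl: 
  step 3. node 2  ⊔preds={2}  new={0,2,4}  old={}  +wl: 
  step 4. node 3  ⊔preds={0,2,4}  new={0,2}  old={}  +wl: 
  step 5. node 4  ⊔preds={0,2,4}  new={0,1,2,4}  old={}  +wl: 3
  step 6. node 5  ⊔preds={0,1,2,4}  new={0,2}  old={}  +wl: 2
  step 7. node 6  ⊔preds={0,2,4}  new={0,2}  old={}  +wl: 4,5
  step 8. node 3  ⊔preds={0,1,2,4}  new={0,2}  stable
  step 9. node 2  ⊔preds={0,2}  new={0,2,4}  stable
  step 10. node 4  ⊔preds={0,2,4}  new={0,1,2,4}  stable
  step 11. node 5  ⊔preds={0,1,2,4}  new={0,2}  stable

Least fixpoint reached:
  node 0: {0,1,2,3}
  node 1: {2}
  node 2: {0,2,4}
  node 3: {0,2}
  node 4: {0,1,2,4}
  node 5: {0,2}
  node 6: {0,2}

11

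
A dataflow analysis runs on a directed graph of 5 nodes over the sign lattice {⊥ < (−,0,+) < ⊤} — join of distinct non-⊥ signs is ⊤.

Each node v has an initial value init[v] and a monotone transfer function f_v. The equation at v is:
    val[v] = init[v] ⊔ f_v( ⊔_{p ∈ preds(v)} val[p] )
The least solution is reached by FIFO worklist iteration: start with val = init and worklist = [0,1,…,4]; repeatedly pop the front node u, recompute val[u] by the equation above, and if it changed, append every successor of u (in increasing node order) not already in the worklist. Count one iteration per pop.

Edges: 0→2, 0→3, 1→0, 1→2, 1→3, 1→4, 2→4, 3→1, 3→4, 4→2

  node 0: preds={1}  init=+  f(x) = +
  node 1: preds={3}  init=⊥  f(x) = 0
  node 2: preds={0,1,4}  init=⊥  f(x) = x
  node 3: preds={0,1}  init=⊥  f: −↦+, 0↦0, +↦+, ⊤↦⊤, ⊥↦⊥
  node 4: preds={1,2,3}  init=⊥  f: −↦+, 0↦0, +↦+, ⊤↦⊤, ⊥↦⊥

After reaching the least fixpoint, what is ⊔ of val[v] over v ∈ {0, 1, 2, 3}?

⊤

Iteration log — 8 steps:
  step 1. node 0  ⊔preds=⊥  new=+  stable
  step 2. node 1  ⊔preds=⊥  new=0  old=⊥  +wl: 0
  step 3. node 2  ⊔preds=⊤  new=⊤  old=⊥  +wl: 
  step 4. node 3  ⊔preds=⊤  new=⊤  old=⊥  +wl: 1
  step 5. node 4  ⊔preds=⊤  new=⊤  old=⊥  +wl: 2
  step 6. node 0  ⊔preds=0  new=+  stable
  step 7. node 1  ⊔preds=⊤  new=0  stable
  step 8. node 2  ⊔preds=⊤  new=⊤  stable

Least fixpoint reached:
  node 0: +
  node 1: 0
  node 2: ⊤
  node 3: ⊤
  node 4: ⊤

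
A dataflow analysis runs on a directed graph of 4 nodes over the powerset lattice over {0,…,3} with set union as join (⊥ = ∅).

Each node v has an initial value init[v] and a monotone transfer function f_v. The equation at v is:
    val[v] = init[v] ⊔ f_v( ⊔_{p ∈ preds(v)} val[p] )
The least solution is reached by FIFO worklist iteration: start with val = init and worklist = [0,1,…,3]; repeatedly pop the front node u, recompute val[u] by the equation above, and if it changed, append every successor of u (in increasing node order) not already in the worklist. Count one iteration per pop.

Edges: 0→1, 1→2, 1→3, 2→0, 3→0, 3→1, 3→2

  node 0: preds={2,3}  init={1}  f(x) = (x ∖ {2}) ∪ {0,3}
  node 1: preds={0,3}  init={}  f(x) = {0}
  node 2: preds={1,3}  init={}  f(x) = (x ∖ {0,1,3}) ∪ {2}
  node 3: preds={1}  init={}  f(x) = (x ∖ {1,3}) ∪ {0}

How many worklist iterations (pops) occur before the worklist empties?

7

Worklist (7 pops):
  #1 pop 0: in={} → {0,1,3} (was {1}); enqueue []
  #2 pop 1: in={0,1,3} → {0} (was {}); enqueue []
  #3 pop 2: in={0} → {2} (was {}); enqueue [0]
  #4 pop 3: in={0} → {0} (was {}); enqueue [1,2]
  #5 pop 0: in={0,2} → {0,1,3} (no change)
  #6 pop 1: in={0,1,3} → {0} (no change)
  #7 pop 2: in={0} → {2} (no change)

Fixpoint:
  val[0] = {0,1,3}
  val[1] = {0}
  val[2] = {2}
  val[3] = {0}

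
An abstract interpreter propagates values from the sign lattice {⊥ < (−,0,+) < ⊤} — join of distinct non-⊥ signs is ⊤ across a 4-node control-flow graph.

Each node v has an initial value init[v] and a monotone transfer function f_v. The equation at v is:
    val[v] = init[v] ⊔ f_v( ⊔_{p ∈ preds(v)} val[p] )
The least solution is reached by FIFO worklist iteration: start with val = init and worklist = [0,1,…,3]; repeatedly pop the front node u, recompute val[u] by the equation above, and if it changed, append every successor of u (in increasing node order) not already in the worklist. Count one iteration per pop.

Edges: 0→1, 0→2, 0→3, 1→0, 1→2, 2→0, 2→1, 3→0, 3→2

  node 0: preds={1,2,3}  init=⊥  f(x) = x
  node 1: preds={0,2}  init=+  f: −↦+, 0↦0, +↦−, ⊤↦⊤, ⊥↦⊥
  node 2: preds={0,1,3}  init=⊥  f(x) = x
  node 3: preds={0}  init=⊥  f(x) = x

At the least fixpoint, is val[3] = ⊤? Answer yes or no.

Trace (10 dequeues):
  [1] u=0 | in + | out + | prev ⊥ | push {}
  [2] u=1 | in + | out ⊤ | prev + | push {0}
  [3] u=2 | in ⊤ | out ⊤ | prev ⊥ | push {1}
  [4] u=3 | in + | out + | prev ⊥ | push {2}
  [5] u=0 | in ⊤ | out ⊤ | prev + | push {3}
  [6] u=1 | in ⊤ | out ⊤ | ==
  [7] u=2 | in ⊤ | out ⊤ | ==
  [8] u=3 | in ⊤ | out ⊤ | prev + | push {0,2}
  [9] u=0 | in ⊤ | out ⊤ | ==
  [10] u=2 | in ⊤ | out ⊤ | ==

Converged values:
  [0] ⊤
  [1] ⊤
  [2] ⊤
  [3] ⊤

yes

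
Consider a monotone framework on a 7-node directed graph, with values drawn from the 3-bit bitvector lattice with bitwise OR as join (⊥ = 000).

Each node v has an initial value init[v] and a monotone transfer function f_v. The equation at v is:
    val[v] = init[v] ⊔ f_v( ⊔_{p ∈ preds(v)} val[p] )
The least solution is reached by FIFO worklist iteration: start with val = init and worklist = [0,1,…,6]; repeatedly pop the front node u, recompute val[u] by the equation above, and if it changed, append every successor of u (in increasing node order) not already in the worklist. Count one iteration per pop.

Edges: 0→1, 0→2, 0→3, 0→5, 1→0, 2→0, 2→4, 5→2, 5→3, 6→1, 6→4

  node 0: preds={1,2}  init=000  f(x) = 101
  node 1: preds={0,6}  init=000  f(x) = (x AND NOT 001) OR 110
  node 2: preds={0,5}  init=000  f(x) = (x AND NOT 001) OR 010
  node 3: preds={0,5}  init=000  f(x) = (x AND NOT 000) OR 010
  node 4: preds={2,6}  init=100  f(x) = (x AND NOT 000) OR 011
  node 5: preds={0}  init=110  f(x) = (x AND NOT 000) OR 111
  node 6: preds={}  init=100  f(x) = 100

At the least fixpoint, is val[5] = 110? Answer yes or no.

Iteration log — 10 steps:
  step 1. node 0  ⊔preds=000  new=101  old=000  +wl: 
  step 2. node 1  ⊔preds=101  new=110  old=000  +wl: 0
  step 3. node 2  ⊔preds=111  new=110  old=000  +wl: 
  step 4. node 3  ⊔preds=111  new=111  old=000  +wl: 
  step 5. node 4  ⊔preds=110  new=111  old=100  +wl: 
  step 6. node 5  ⊔preds=101  new=111  old=110  +wl: 2,3
  step 7. node 6  ⊔preds=000  new=100  stable
  step 8. node 0  ⊔preds=110  new=101  stable
  step 9. node 2  ⊔preds=111  new=110  stable
  step 10. node 3  ⊔preds=111  new=111  stable

Least fixpoint reached:
  node 0: 101
  node 1: 110
  node 2: 110
  node 3: 111
  node 4: 111
  node 5: 111
  node 6: 100

no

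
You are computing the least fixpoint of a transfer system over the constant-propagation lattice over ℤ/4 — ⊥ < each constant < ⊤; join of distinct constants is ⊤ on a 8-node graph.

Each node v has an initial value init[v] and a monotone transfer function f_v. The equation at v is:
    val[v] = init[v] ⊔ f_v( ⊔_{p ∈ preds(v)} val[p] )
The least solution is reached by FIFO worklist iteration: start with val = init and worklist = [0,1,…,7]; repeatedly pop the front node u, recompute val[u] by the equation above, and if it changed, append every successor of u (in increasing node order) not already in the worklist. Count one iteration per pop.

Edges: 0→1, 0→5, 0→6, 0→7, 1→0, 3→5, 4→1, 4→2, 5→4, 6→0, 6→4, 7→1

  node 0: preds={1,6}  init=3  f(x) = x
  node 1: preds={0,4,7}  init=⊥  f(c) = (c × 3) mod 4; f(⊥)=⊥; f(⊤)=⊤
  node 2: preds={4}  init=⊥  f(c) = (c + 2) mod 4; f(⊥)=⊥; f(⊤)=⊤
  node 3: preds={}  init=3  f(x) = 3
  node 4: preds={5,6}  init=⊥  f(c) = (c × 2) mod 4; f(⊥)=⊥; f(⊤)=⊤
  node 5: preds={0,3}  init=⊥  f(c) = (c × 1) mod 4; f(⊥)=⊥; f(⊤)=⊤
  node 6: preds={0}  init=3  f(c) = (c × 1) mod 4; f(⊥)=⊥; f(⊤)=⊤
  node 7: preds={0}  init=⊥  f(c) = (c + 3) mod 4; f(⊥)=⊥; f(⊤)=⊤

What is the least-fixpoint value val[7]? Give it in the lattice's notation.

Worklist (19 pops):
  #1 pop 0: in=3 → 3 (no change)
  #2 pop 1: in=3 → 1 (was ⊥); enqueue [0]
  #3 pop 2: in=⊥ → ⊥ (no change)
  #4 pop 3: in=⊥ → 3 (no change)
  #5 pop 4: in=3 → 2 (was ⊥); enqueue [1,2]
  #6 pop 5: in=3 → 3 (was ⊥); enqueue [4]
  #7 pop 6: in=3 → 3 (no change)
  #8 pop 7: in=3 → 2 (was ⊥); enqueue []
  #9 pop 0: in=⊤ → ⊤ (was 3); enqueue [5,6,7]
  #10 pop 1: in=⊤ → ⊤ (was 1); enqueue [0]
  #11 pop 2: in=2 → 0 (was ⊥); enqueue []
  #12 pop 4: in=3 → 2 (no change)
  #13 pop 5: in=⊤ → ⊤ (was 3); enqueue [4]
  #14 pop 6: in=⊤ → ⊤ (was 3); enqueue []
  #15 pop 7: in=⊤ → ⊤ (was 2); enqueue [1]
  #16 pop 0: in=⊤ → ⊤ (no change)
  #17 pop 4: in=⊤ → ⊤ (was 2); enqueue [2]
  #18 pop 1: in=⊤ → ⊤ (no change)
  #19 pop 2: in=⊤ → ⊤ (was 0); enqueue []

Fixpoint:
  val[0] = ⊤
  val[1] = ⊤
  val[2] = ⊤
  val[3] = 3
  val[4] = ⊤
  val[5] = ⊤
  val[6] = ⊤
  val[7] = ⊤

⊤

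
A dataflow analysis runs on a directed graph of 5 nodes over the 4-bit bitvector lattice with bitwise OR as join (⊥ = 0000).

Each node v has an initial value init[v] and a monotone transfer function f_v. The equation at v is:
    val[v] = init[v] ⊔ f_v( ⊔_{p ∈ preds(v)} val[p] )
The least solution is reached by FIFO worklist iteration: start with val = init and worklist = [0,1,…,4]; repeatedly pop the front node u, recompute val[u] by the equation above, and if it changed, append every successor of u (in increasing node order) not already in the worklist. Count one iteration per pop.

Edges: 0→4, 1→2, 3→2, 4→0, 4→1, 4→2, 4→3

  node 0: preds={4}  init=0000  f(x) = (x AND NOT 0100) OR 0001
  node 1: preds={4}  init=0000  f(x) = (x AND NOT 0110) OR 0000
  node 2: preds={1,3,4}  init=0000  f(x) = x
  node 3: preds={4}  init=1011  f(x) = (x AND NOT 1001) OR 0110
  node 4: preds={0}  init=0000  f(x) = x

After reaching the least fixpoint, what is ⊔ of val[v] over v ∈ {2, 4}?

Trace (10 dequeues):
  [1] u=0 | in 0000 | out 0001 | prev 0000 | push {}
  [2] u=1 | in 0000 | out 0000 | ==
  [3] u=2 | in 1011 | out 1011 | prev 0000 | push {}
  [4] u=3 | in 0000 | out 1111 | prev 1011 | push {2}
  [5] u=4 | in 0001 | out 0001 | prev 0000 | push {0,1,3}
  [6] u=2 | in 1111 | out 1111 | prev 1011 | push {}
  [7] u=0 | in 0001 | out 0001 | ==
  [8] u=1 | in 0001 | out 0001 | prev 0000 | push {2}
  [9] u=3 | in 0001 | out 1111 | ==
  [10] u=2 | in 1111 | out 1111 | ==

Converged values:
  [0] 0001
  [1] 0001
  [2] 1111
  [3] 1111
  [4] 0001

1111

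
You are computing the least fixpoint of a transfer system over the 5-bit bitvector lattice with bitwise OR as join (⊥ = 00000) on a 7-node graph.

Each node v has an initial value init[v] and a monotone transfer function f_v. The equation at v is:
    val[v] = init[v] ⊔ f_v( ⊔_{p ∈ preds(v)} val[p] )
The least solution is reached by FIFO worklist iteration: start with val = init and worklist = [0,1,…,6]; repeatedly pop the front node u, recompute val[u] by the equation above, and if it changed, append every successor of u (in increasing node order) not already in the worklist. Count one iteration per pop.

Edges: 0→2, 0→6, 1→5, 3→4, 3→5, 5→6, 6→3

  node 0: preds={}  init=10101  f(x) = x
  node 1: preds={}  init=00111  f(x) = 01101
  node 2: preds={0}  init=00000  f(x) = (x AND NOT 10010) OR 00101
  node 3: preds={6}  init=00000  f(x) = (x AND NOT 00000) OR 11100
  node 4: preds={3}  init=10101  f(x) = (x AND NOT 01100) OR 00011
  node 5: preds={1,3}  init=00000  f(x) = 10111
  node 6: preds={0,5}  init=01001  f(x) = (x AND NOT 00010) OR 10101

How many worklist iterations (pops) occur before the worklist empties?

8

Trace (8 dequeues):
  [1] u=0 | in 00000 | out 10101 | ==
  [2] u=1 | in 00000 | out 01111 | prev 00111 | push {}
  [3] u=2 | in 10101 | out 00101 | prev 00000 | push {}
  [4] u=3 | in 01001 | out 11101 | prev 00000 | push {}
  [5] u=4 | in 11101 | out 10111 | prev 10101 | push {}
  [6] u=5 | in 11111 | out 10111 | prev 00000 | push {}
  [7] u=6 | in 10111 | out 11101 | prev 01001 | push {3}
  [8] u=3 | in 11101 | out 11101 | ==

Converged values:
  [0] 10101
  [1] 01111
  [2] 00101
  [3] 11101
  [4] 10111
  [5] 10111
  [6] 11101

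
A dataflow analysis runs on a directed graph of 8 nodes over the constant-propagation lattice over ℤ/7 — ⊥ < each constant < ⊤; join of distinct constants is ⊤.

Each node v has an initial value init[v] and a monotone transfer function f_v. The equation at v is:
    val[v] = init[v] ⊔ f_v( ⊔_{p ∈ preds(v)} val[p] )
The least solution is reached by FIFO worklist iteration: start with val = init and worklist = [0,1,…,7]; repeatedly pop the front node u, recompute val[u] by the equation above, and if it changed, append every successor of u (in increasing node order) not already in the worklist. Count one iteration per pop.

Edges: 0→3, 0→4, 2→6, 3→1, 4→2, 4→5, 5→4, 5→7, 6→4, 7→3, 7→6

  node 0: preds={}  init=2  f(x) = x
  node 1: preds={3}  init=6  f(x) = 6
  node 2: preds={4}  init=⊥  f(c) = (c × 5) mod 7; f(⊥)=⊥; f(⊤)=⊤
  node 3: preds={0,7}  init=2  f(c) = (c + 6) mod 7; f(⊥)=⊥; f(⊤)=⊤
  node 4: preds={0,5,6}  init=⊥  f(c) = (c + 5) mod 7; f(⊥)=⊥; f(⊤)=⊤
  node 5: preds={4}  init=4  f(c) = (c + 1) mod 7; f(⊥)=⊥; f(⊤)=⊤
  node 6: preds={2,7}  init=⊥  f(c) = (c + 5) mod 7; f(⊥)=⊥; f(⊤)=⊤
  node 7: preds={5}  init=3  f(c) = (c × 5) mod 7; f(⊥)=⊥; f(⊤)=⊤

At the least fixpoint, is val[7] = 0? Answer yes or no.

no

Worklist (14 pops):
  #1 pop 0: in=⊥ → 2 (no change)
  #2 pop 1: in=2 → 6 (no change)
  #3 pop 2: in=⊥ → ⊥ (no change)
  #4 pop 3: in=⊤ → ⊤ (was 2); enqueue [1]
  #5 pop 4: in=⊤ → ⊤ (was ⊥); enqueue [2]
  #6 pop 5: in=⊤ → ⊤ (was 4); enqueue [4]
  #7 pop 6: in=3 → 1 (was ⊥); enqueue []
  #8 pop 7: in=⊤ → ⊤ (was 3); enqueue [3,6]
  #9 pop 1: in=⊤ → 6 (no change)
  #10 pop 2: in=⊤ → ⊤ (was ⊥); enqueue []
  #11 pop 4: in=⊤ → ⊤ (no change)
  #12 pop 3: in=⊤ → ⊤ (no change)
  #13 pop 6: in=⊤ → ⊤ (was 1); enqueue [4]
  #14 pop 4: in=⊤ → ⊤ (no change)

Fixpoint:
  val[0] = 2
  val[1] = 6
  val[2] = ⊤
  val[3] = ⊤
  val[4] = ⊤
  val[5] = ⊤
  val[6] = ⊤
  val[7] = ⊤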